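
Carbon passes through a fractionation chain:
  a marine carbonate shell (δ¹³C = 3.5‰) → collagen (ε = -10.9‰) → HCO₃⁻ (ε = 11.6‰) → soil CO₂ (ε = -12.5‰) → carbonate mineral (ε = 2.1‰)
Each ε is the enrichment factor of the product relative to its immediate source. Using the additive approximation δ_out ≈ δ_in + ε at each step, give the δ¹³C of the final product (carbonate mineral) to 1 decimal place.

step 1: δ ≈ 3.5 + (-10.9) = -7.4‰
step 2: δ ≈ -7.4 + (11.6) = 4.2‰
step 3: δ ≈ 4.2 + (-12.5) = -8.3‰
step 4: δ ≈ -8.3 + (2.1) = -6.2‰

-6.2‰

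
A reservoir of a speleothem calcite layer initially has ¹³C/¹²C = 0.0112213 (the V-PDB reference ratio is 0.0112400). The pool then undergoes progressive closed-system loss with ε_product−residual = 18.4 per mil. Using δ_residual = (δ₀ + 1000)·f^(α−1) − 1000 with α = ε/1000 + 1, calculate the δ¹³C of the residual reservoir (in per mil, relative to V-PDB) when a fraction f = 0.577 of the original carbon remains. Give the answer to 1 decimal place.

δ₀ = (0.0112213/0.0112400 − 1)×1000 = (0.998336 − 1)×1000 = -1.664 per mil
α − 1 = ε/1000 = 0.0184
f^(α−1) = 0.577^(0.0184) = 0.989933
δ_res = (-1.664 + 1000) × 0.989933 − 1000 = 988.286 − 1000 = -11.71 per mil

-11.7 per mil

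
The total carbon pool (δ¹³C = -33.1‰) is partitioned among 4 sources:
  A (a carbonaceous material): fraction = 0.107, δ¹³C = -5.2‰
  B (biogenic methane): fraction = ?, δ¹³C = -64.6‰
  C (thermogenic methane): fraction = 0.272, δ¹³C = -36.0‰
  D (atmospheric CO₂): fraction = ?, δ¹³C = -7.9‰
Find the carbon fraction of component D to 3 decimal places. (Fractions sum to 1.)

0.306

Let f_D and f_B be the unknown fractions; fractions sum to 1 so f_D + f_B = 0.621.
Mass balance: Σ fᵢ·δᵢ = δ_bulk ⇒ f_D·(-7.9) + f_B·(-64.6) = -33.1 − (-10.348) = -22.752
Substitute f_B = 0.621 − f_D:
f_D·(-7.9 − -64.6) = -22.752 − 0.621×(-64.6) = 17.365
f_D = 17.365 / 56.7 = 0.3063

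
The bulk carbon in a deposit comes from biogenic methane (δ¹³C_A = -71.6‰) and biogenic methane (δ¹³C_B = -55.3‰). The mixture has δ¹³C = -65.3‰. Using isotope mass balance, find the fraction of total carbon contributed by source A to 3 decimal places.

0.613

δ_mix = f_A·δ_A + (1 − f_A)·δ_B  ⇒  f_A = (δ_mix − δ_B)/(δ_A − δ_B)
f_A = (-65.3 − (-55.3)) / (-71.6 − (-55.3))
f_A = -10.0 / -16.3 = 0.6135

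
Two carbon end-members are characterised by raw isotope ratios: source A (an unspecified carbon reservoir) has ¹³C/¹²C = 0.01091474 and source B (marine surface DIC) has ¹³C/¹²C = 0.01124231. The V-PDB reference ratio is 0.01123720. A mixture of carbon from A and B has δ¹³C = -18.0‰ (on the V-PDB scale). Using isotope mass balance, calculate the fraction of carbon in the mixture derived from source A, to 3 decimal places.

0.633

δ_A = (0.01091474/0.01123720 − 1)×1000 = (0.971304 − 1)×1000 = -28.696‰
δ_B = (0.01124231/0.01123720 − 1)×1000 = (1.000455 − 1)×1000 = 0.455‰
f_A = (δ_mix − δ_B)/(δ_A − δ_B) = (-18.0 − (0.455))/(-28.696 − (0.455))
f_A = -18.455 / -29.151 = 0.6331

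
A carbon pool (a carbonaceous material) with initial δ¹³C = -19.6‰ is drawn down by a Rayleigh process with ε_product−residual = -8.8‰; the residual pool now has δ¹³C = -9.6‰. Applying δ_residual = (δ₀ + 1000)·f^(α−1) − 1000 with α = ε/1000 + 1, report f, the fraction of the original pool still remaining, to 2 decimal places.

0.32

α − 1 = ε/1000 = -0.0088
(δ_res + 1000)/(δ₀ + 1000) = (-9.6 + 1000)/(-19.6 + 1000) = 990.4/980.4 = 1.010200
f = 1.010200^(1/-0.0088) = exp(ln(1.010200)/-0.0088) = exp(0.01015/-0.0088)
f = exp(-1.1532) = 0.3156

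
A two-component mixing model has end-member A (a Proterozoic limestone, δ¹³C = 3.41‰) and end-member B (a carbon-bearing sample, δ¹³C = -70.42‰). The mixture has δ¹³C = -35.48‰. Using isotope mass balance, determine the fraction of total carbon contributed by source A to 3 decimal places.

0.473

δ_mix = f_A·δ_A + (1 − f_A)·δ_B  ⇒  f_A = (δ_mix − δ_B)/(δ_A − δ_B)
f_A = (-35.48 − (-70.42)) / (3.41 − (-70.42))
f_A = 34.94 / 73.83 = 0.4732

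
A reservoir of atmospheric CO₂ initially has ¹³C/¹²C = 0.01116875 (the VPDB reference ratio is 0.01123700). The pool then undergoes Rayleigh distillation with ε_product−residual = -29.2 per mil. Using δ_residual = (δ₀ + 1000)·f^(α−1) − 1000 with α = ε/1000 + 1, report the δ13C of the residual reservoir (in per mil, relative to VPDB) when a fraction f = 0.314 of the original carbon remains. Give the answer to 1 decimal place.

28.1 per mil

δ₀ = (0.01116875/0.01123700 − 1)×1000 = (0.993926 − 1)×1000 = -6.074 per mil
α − 1 = ε/1000 = -0.0292
f^(α−1) = 0.314^(-0.0292) = 1.034403
δ_res = (-6.074 + 1000) × 1.034403 − 1000 = 1028.120 − 1000 = 28.12 per mil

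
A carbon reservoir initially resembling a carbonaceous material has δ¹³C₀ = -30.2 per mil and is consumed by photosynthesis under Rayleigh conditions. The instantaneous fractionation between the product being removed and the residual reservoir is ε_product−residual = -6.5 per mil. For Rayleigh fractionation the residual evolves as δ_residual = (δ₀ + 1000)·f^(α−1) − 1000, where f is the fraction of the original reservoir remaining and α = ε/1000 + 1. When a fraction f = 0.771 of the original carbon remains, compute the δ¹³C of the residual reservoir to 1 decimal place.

Rayleigh residual: δ_res = (δ₀ + 1000)·f^(α−1) − 1000
α = ε/1000 + 1 = 0.99350, so α − 1 = -0.00650
f^(α−1) = 0.771^(-0.00650) = 1.001692
δ_res = (-30.2 + 1000) × 1.001692 − 1000 = 971.441 − 1000 = -28.56 per mil

-28.6 per mil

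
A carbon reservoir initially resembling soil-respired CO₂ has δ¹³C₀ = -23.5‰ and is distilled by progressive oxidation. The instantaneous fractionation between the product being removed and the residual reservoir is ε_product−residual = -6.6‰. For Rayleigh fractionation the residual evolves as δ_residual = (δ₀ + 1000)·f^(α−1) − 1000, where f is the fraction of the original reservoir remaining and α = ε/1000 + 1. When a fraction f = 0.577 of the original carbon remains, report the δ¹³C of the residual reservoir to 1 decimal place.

-19.9‰

Rayleigh residual: δ_res = (δ₀ + 1000)·f^(α−1) − 1000
α = ε/1000 + 1 = 0.99340, so α − 1 = -0.00660
f^(α−1) = 0.577^(-0.00660) = 1.003636
δ_res = (-23.5 + 1000) × 1.003636 − 1000 = 980.051 − 1000 = -19.95‰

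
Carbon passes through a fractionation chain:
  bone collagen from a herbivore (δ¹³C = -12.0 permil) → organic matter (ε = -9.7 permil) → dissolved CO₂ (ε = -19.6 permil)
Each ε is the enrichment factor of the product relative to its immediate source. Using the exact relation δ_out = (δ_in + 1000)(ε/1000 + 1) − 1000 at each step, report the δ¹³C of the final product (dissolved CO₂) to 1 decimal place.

step 1: δ = (-12.00 + 1000)·(-9.7/1000 + 1) − 1000 = -21.58 permil
step 2: δ = (-21.58 + 1000)·(-19.6/1000 + 1) − 1000 = -40.76 permil

-40.8 permil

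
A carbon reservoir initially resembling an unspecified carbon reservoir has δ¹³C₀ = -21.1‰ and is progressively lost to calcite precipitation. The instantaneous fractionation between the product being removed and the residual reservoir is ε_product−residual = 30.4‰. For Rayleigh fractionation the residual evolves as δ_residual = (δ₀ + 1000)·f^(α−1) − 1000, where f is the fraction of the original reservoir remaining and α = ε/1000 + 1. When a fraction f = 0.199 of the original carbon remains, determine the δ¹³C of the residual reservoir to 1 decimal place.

-68.0‰

Rayleigh residual: δ_res = (δ₀ + 1000)·f^(α−1) − 1000
α = ε/1000 + 1 = 1.03040, so α − 1 = 0.03040
f^(α−1) = 0.199^(0.03040) = 0.952106
δ_res = (-21.1 + 1000) × 0.952106 − 1000 = 932.016 − 1000 = -67.98‰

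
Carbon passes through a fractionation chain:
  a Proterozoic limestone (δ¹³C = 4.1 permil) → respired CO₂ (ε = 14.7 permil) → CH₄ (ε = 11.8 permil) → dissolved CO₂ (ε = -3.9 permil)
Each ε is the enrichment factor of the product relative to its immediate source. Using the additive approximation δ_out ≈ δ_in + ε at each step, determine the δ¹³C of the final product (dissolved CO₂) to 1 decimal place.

26.7 permil

step 1: δ ≈ 4.1 + (14.7) = 18.8 permil
step 2: δ ≈ 18.8 + (11.8) = 30.6 permil
step 3: δ ≈ 30.6 + (-3.9) = 26.7 permil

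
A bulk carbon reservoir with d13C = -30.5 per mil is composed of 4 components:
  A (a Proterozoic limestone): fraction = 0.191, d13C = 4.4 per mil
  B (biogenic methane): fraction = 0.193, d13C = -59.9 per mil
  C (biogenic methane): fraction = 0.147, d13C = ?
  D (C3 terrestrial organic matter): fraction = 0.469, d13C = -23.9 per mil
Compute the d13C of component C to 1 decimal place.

-58.3 per mil

Isotope mass balance: δ_bulk = Σ fᵢ·δᵢ.
-30.5 = 0.191×(4.4) + 0.193×(-59.9) + 0.147×δ_C + 0.469×(-23.9)
0.147·δ_C = -30.5 − (-21.929) = -8.571
δ_C = -8.571 / 0.147 = -58.30 per mil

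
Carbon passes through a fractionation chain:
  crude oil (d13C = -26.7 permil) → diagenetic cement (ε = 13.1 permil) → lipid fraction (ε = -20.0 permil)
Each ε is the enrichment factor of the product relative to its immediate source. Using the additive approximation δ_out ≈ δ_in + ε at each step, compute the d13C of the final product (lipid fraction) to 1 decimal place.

step 1: δ ≈ -26.7 + (13.1) = -13.6 permil
step 2: δ ≈ -13.6 + (-20.0) = -33.6 permil

-33.6 permil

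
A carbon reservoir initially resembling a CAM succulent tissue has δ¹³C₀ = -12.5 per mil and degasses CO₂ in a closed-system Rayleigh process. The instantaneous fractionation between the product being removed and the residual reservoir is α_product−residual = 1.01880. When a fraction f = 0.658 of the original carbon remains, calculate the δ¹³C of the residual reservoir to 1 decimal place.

Rayleigh residual: δ_res = (δ₀ + 1000)·f^(α−1) − 1000
α − 1 = 0.01880
f^(α−1) = 0.658^(0.01880) = 0.992162
δ_res = (-12.5 + 1000) × 0.992162 − 1000 = 979.760 − 1000 = -20.24 per mil

-20.2 per mil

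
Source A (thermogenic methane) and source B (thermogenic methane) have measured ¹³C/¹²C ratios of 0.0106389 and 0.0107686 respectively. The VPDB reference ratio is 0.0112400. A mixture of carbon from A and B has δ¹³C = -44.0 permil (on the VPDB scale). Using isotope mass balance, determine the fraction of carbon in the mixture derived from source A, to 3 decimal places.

δ_A = (0.0106389/0.0112400 − 1)×1000 = (0.946521 − 1)×1000 = -53.479 permil
δ_B = (0.0107686/0.0112400 − 1)×1000 = (0.958060 − 1)×1000 = -41.940 permil
f_A = (δ_mix − δ_B)/(δ_A − δ_B) = (-44.0 − (-41.940))/(-53.479 − (-41.940))
f_A = -2.060 / -11.539 = 0.1786

0.179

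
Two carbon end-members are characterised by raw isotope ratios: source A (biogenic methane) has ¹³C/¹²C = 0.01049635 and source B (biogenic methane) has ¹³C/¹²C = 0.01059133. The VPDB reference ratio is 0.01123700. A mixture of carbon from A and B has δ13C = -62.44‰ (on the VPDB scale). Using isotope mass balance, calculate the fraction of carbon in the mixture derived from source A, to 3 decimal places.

0.589

δ_A = (0.01049635/0.01123700 − 1)×1000 = (0.934088 − 1)×1000 = -65.912‰
δ_B = (0.01059133/0.01123700 − 1)×1000 = (0.942541 − 1)×1000 = -57.459‰
f_A = (δ_mix − δ_B)/(δ_A − δ_B) = (-62.44 − (-57.459))/(-65.912 − (-57.459))
f_A = -4.981 / -8.452 = 0.5893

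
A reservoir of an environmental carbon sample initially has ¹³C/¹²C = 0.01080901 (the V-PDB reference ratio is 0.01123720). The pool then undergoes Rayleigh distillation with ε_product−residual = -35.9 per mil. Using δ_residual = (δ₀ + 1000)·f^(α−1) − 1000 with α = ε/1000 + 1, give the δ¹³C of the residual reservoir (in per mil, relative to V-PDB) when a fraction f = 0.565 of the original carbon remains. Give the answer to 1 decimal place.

δ₀ = (0.01080901/0.01123720 − 1)×1000 = (0.961895 − 1)×1000 = -38.105 per mil
α − 1 = ε/1000 = -0.0359
f^(α−1) = 0.565^(-0.0359) = 1.020708
δ_res = (-38.105 + 1000) × 1.020708 − 1000 = 981.814 − 1000 = -18.19 per mil

-18.2 per mil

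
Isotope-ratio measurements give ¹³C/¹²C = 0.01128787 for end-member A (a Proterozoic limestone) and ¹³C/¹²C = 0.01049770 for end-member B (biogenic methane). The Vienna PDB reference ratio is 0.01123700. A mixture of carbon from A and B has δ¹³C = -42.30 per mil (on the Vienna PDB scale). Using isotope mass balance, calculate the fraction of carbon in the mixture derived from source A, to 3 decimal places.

δ_A = (0.01128787/0.01123700 − 1)×1000 = (1.004527 − 1)×1000 = 4.527 per mil
δ_B = (0.01049770/0.01123700 − 1)×1000 = (0.934208 − 1)×1000 = -65.792 per mil
f_A = (δ_mix − δ_B)/(δ_A − δ_B) = (-42.30 − (-65.792))/(4.527 − (-65.792))
f_A = 23.492 / 70.319 = 0.3341

0.334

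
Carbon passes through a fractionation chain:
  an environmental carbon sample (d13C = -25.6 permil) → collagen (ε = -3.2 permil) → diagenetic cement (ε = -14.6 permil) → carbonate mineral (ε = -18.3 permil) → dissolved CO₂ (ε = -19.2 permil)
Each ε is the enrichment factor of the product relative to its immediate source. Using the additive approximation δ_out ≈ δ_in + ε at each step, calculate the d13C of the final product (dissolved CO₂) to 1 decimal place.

step 1: δ ≈ -25.6 + (-3.2) = -28.8 permil
step 2: δ ≈ -28.8 + (-14.6) = -43.4 permil
step 3: δ ≈ -43.4 + (-18.3) = -61.7 permil
step 4: δ ≈ -61.7 + (-19.2) = -80.9 permil

-80.9 permil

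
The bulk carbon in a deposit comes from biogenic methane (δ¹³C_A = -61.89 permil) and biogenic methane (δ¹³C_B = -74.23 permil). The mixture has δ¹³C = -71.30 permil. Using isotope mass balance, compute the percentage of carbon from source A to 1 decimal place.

23.7%

δ_mix = f_A·δ_A + (1 − f_A)·δ_B  ⇒  f_A = (δ_mix − δ_B)/(δ_A − δ_B)
f_A = (-71.30 − (-74.23)) / (-61.89 − (-74.23))
f_A = 2.93 / 12.34 = 0.2374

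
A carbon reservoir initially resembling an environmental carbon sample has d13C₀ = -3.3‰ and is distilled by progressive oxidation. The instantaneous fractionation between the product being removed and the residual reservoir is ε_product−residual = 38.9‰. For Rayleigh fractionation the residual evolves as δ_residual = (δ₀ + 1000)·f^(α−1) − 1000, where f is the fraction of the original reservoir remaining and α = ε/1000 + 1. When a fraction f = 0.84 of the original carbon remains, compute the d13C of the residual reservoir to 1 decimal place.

Rayleigh residual: δ_res = (δ₀ + 1000)·f^(α−1) − 1000
α = ε/1000 + 1 = 1.03890, so α − 1 = 0.03890
f^(α−1) = 0.84^(0.03890) = 0.993241
δ_res = (-3.3 + 1000) × 0.993241 − 1000 = 989.963 − 1000 = -10.04‰

-10.0‰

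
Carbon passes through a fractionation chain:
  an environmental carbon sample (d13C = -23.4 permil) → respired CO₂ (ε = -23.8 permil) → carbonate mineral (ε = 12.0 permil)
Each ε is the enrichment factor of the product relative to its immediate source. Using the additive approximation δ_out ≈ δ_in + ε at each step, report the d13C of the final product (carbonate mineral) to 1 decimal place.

-35.2 permil

step 1: δ ≈ -23.4 + (-23.8) = -47.2 permil
step 2: δ ≈ -47.2 + (12.0) = -35.2 permil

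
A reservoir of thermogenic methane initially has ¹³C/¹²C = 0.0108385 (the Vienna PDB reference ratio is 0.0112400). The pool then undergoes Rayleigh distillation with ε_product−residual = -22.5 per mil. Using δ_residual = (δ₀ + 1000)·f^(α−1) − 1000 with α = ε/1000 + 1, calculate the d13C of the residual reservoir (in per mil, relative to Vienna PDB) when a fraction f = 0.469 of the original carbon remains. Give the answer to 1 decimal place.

-19.2 per mil

δ₀ = (0.0108385/0.0112400 − 1)×1000 = (0.964279 − 1)×1000 = -35.721 per mil
α − 1 = ε/1000 = -0.0225
f^(α−1) = 0.469^(-0.0225) = 1.017182
δ_res = (-35.721 + 1000) × 1.017182 − 1000 = 980.847 − 1000 = -19.15 per mil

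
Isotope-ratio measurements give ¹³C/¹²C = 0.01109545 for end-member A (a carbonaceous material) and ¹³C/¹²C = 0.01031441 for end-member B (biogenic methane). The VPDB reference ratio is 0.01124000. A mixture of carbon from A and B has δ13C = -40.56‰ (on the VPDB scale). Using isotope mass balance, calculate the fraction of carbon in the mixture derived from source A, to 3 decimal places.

δ_A = (0.01109545/0.01124000 − 1)×1000 = (0.987140 − 1)×1000 = -12.860‰
δ_B = (0.01031441/0.01124000 − 1)×1000 = (0.917652 − 1)×1000 = -82.348‰
f_A = (δ_mix − δ_B)/(δ_A − δ_B) = (-40.56 − (-82.348))/(-12.860 − (-82.348))
f_A = 41.788 / 69.488 = 0.6014

0.601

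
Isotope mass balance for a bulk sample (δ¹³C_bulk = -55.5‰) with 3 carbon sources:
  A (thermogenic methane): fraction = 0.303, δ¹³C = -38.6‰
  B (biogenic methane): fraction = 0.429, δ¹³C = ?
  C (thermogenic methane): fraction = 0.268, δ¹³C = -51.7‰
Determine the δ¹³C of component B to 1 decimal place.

-69.8‰

Isotope mass balance: δ_bulk = Σ fᵢ·δᵢ.
-55.5 = 0.303×(-38.6) + 0.429×δ_B + 0.268×(-51.7)
0.429·δ_B = -55.5 − (-25.551) = -29.949
δ_B = -29.949 / 0.429 = -69.81‰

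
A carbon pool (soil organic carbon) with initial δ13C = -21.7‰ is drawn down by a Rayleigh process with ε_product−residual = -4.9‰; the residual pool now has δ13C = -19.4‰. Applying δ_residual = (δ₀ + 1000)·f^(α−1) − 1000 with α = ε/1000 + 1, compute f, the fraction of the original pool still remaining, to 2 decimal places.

0.62

α − 1 = ε/1000 = -0.0049
(δ_res + 1000)/(δ₀ + 1000) = (-19.4 + 1000)/(-21.7 + 1000) = 980.6/978.3 = 1.002351
f = 1.002351^(1/-0.0049) = exp(ln(1.002351)/-0.0049) = exp(0.00235/-0.0049)
f = exp(-0.4792) = 0.6193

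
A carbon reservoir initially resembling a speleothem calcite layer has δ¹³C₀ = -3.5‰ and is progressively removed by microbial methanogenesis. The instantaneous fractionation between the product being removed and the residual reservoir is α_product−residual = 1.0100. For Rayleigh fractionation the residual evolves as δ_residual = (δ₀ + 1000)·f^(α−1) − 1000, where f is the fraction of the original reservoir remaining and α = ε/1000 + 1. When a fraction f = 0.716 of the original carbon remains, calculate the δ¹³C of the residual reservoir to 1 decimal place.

Rayleigh residual: δ_res = (δ₀ + 1000)·f^(α−1) − 1000
α − 1 = 0.01000
f^(α−1) = 0.716^(0.01000) = 0.996665
δ_res = (-3.5 + 1000) × 0.996665 − 1000 = 993.176 − 1000 = -6.82‰

-6.8‰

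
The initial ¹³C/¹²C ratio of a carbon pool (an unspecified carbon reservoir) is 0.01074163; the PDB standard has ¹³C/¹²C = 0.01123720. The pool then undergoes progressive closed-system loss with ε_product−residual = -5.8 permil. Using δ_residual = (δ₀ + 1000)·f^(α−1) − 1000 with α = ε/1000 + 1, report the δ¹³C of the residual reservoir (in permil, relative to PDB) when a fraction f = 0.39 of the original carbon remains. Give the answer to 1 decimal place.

-38.9 permil

δ₀ = (0.01074163/0.01123720 − 1)×1000 = (0.955899 − 1)×1000 = -44.101 permil
α − 1 = ε/1000 = -0.0058
f^(α−1) = 0.39^(-0.0058) = 1.005476
δ_res = (-44.101 + 1000) × 1.005476 − 1000 = 961.134 − 1000 = -38.87 permil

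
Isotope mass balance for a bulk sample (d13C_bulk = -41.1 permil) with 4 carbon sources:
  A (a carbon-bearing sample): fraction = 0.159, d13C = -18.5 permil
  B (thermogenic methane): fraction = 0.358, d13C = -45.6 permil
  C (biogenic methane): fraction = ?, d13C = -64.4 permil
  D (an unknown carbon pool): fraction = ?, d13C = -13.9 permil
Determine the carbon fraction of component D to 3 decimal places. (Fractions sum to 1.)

Let f_D and f_C be the unknown fractions; fractions sum to 1 so f_D + f_C = 0.483.
Mass balance: Σ fᵢ·δᵢ = δ_bulk ⇒ f_D·(-13.9) + f_C·(-64.4) = -41.1 − (-19.266) = -21.834
Substitute f_C = 0.483 − f_D:
f_D·(-13.9 − -64.4) = -21.834 − 0.483×(-64.4) = 9.272
f_D = 9.272 / 50.5 = 0.1836

0.184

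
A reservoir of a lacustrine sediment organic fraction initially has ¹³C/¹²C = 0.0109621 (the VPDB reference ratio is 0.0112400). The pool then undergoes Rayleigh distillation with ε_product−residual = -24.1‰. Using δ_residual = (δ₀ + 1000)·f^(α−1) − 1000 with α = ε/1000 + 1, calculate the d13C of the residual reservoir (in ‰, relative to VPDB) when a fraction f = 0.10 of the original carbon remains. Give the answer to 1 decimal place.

30.9‰

δ₀ = (0.0109621/0.0112400 − 1)×1000 = (0.975276 − 1)×1000 = -24.724‰
α − 1 = ε/1000 = -0.0241
f^(α−1) = 0.10^(-0.0241) = 1.057061
δ_res = (-24.724 + 1000) × 1.057061 − 1000 = 1030.926 − 1000 = 30.93‰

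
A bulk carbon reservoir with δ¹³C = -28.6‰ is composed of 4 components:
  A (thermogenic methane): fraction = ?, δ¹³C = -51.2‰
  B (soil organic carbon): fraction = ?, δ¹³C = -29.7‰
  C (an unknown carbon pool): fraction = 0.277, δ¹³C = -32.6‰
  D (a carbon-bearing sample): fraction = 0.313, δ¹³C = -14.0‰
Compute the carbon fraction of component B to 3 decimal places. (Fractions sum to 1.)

0.270

Let f_B and f_A be the unknown fractions; fractions sum to 1 so f_B + f_A = 0.410.
Mass balance: Σ fᵢ·δᵢ = δ_bulk ⇒ f_B·(-29.7) + f_A·(-51.2) = -28.6 − (-13.412) = -15.188
Substitute f_A = 0.410 − f_B:
f_B·(-29.7 − -51.2) = -15.188 − 0.410×(-51.2) = 5.804
f_B = 5.804 / 21.5 = 0.2700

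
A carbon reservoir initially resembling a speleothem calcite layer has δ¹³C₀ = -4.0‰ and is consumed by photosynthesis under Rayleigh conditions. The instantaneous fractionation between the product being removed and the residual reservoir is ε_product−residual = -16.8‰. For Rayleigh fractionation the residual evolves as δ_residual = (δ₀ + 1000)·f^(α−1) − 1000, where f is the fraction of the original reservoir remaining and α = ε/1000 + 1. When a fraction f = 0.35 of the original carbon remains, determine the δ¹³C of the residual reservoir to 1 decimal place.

13.7‰

Rayleigh residual: δ_res = (δ₀ + 1000)·f^(α−1) − 1000
α = ε/1000 + 1 = 0.98320, so α − 1 = -0.01680
f^(α−1) = 0.35^(-0.01680) = 1.017793
δ_res = (-4.0 + 1000) × 1.017793 − 1000 = 1013.722 − 1000 = 13.72‰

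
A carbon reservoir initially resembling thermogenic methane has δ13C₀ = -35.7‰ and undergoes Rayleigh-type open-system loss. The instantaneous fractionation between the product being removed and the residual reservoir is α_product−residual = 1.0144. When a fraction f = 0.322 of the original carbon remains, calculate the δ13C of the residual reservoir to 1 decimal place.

-51.3‰

Rayleigh residual: δ_res = (δ₀ + 1000)·f^(α−1) − 1000
α − 1 = 0.01440
f^(α−1) = 0.322^(0.01440) = 0.983814
δ_res = (-35.7 + 1000) × 0.983814 − 1000 = 948.692 − 1000 = -51.31‰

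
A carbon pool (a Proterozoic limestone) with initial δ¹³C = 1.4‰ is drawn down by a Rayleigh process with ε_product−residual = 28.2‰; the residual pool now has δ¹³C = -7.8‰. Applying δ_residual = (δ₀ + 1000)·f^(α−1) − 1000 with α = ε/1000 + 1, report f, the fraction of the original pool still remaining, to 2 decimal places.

α − 1 = ε/1000 = 0.0282
(δ_res + 1000)/(δ₀ + 1000) = (-7.8 + 1000)/(1.4 + 1000) = 992.2/1001.4 = 0.990813
f = 0.990813^(1/0.0282) = exp(ln(0.990813)/0.0282) = exp(-0.00923/0.0282)
f = exp(-0.3273) = 0.7209

0.72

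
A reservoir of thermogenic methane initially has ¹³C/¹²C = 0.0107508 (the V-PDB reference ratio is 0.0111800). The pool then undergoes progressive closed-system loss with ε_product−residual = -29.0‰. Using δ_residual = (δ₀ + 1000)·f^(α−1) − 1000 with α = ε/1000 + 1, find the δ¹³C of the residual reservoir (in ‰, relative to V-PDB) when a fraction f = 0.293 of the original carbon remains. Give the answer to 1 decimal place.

-3.5‰

δ₀ = (0.0107508/0.0111800 − 1)×1000 = (0.961610 − 1)×1000 = -38.390‰
α − 1 = ε/1000 = -0.0290
f^(α−1) = 0.293^(-0.0290) = 1.036241
δ_res = (-38.390 + 1000) × 1.036241 − 1000 = 996.460 − 1000 = -3.54‰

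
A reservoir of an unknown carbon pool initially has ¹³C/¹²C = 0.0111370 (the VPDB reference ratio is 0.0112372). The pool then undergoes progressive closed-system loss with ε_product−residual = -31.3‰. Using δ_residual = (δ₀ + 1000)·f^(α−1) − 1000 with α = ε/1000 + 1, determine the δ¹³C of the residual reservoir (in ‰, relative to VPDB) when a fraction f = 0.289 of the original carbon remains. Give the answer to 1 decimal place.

30.3‰

δ₀ = (0.0111370/0.0112372 − 1)×1000 = (0.991083 − 1)×1000 = -8.917‰
α − 1 = ε/1000 = -0.0313
f^(α−1) = 0.289^(-0.0313) = 1.039618
δ_res = (-8.917 + 1000) × 1.039618 − 1000 = 1030.348 − 1000 = 30.35‰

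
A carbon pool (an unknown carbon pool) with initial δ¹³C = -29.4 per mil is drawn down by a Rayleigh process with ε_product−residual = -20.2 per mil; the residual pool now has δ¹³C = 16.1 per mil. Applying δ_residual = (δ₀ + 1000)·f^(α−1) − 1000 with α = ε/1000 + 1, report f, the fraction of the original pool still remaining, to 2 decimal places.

0.10

α − 1 = ε/1000 = -0.0202
(δ_res + 1000)/(δ₀ + 1000) = (16.1 + 1000)/(-29.4 + 1000) = 1016.1/970.6 = 1.046878
f = 1.046878^(1/-0.0202) = exp(ln(1.046878)/-0.0202) = exp(0.04581/-0.0202)
f = exp(-2.2680) = 0.1035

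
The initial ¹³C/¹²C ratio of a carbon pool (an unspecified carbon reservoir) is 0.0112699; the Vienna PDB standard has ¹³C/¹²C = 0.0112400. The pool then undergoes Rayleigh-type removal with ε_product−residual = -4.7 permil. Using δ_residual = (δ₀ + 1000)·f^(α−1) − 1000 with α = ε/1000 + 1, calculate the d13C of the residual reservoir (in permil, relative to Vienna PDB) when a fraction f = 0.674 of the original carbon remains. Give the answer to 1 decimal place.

4.5 permil

δ₀ = (0.0112699/0.0112400 − 1)×1000 = (1.002660 − 1)×1000 = 2.660 permil
α − 1 = ε/1000 = -0.0047
f^(α−1) = 0.674^(-0.0047) = 1.001856
δ_res = (2.660 + 1000) × 1.001856 − 1000 = 1004.521 − 1000 = 4.52 permil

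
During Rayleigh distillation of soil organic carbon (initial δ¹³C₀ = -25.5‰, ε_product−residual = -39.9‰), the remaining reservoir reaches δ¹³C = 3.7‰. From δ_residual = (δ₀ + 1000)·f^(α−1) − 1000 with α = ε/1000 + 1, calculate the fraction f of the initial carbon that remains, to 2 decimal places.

0.48

α − 1 = ε/1000 = -0.0399
(δ_res + 1000)/(δ₀ + 1000) = (3.7 + 1000)/(-25.5 + 1000) = 1003.7/974.5 = 1.029964
f = 1.029964^(1/-0.0399) = exp(ln(1.029964)/-0.0399) = exp(0.02952/-0.0399)
f = exp(-0.7399) = 0.4771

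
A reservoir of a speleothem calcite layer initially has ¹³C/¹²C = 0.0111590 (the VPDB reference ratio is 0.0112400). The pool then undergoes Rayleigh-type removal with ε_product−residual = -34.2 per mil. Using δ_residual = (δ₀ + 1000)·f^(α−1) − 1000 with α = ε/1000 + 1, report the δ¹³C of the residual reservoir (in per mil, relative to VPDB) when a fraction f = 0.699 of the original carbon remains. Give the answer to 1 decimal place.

δ₀ = (0.0111590/0.0112400 − 1)×1000 = (0.992794 − 1)×1000 = -7.206 per mil
α − 1 = ε/1000 = -0.0342
f^(α−1) = 0.699^(-0.0342) = 1.012322
δ_res = (-7.206 + 1000) × 1.012322 − 1000 = 1005.027 − 1000 = 5.03 per mil

5.0 per mil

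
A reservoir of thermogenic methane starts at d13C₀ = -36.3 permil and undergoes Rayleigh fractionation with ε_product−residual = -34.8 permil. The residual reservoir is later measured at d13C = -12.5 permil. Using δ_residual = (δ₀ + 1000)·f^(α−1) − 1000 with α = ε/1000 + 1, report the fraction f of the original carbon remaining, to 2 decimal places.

α − 1 = ε/1000 = -0.0348
(δ_res + 1000)/(δ₀ + 1000) = (-12.5 + 1000)/(-36.3 + 1000) = 987.5/963.7 = 1.024696
f = 1.024696^(1/-0.0348) = exp(ln(1.024696)/-0.0348) = exp(0.02440/-0.0348)
f = exp(-0.7010) = 0.4961

0.50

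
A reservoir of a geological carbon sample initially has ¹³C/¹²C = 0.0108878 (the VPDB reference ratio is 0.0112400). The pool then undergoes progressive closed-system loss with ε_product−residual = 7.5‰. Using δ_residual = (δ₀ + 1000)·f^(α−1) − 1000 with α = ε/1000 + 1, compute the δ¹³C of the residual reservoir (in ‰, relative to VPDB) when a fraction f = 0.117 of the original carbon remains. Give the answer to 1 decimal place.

δ₀ = (0.0108878/0.0112400 − 1)×1000 = (0.968665 − 1)×1000 = -31.335‰
α − 1 = ε/1000 = 0.0075
f^(α−1) = 0.117^(0.0075) = 0.984037
δ_res = (-31.335 + 1000) × 0.984037 − 1000 = 953.203 − 1000 = -46.80‰

-46.8‰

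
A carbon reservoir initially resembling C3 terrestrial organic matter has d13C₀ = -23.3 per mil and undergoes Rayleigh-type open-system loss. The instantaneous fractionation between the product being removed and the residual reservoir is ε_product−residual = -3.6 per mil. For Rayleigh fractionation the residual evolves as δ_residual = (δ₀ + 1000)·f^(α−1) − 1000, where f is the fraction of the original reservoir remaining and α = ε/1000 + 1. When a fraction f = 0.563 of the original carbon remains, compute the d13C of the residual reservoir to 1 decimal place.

-21.3 per mil

Rayleigh residual: δ_res = (δ₀ + 1000)·f^(α−1) − 1000
α = ε/1000 + 1 = 0.99640, so α − 1 = -0.00360
f^(α−1) = 0.563^(-0.00360) = 1.002070
δ_res = (-23.3 + 1000) × 1.002070 − 1000 = 978.722 − 1000 = -21.28 per mil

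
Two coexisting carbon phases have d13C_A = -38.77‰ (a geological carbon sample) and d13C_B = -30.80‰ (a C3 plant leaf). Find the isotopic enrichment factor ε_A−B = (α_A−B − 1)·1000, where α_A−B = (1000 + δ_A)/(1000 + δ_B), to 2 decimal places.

α_A−B = (1000 + -38.77) / (1000 + -30.80) = 961.23 / 969.20 = 0.991777
ε_A−B = (0.991777 − 1) × 1000 = -8.223‰
(The approximation ε ≈ δ_A − δ_B would give -7.97‰.)

-8.22‰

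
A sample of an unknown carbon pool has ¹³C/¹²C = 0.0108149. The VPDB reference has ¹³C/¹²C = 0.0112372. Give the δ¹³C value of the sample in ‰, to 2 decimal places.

δ¹³C = (R_sample / R_standard − 1) × 1000
R_sample / R_standard = 0.0108149 / 0.0112372 = 0.962419
δ¹³C = (0.962419 − 1) × 1000 = -37.581‰

-37.58‰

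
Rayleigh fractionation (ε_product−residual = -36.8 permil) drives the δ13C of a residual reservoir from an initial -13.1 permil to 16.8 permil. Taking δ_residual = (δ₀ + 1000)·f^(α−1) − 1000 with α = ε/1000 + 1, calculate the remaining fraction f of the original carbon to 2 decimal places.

0.44

α − 1 = ε/1000 = -0.0368
(δ_res + 1000)/(δ₀ + 1000) = (16.8 + 1000)/(-13.1 + 1000) = 1016.8/986.9 = 1.030297
f = 1.030297^(1/-0.0368) = exp(ln(1.030297)/-0.0368) = exp(0.02985/-0.0368)
f = exp(-0.8111) = 0.4444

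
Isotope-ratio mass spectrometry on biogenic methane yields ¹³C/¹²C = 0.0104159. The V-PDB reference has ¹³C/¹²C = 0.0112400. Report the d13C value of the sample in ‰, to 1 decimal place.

d13C = (R_sample / R_standard − 1) × 1000
R_sample / R_standard = 0.0104159 / 0.0112400 = 0.926681
d13C = (0.926681 − 1) × 1000 = -73.32‰

-73.3‰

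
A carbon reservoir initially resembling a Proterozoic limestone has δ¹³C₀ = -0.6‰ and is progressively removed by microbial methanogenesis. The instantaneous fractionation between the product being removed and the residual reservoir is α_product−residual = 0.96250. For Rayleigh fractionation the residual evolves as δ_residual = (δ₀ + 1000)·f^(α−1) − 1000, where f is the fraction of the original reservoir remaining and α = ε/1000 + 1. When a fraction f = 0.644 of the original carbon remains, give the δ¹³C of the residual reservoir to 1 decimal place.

Rayleigh residual: δ_res = (δ₀ + 1000)·f^(α−1) − 1000
α − 1 = -0.03750
f^(α−1) = 0.644^(-0.03750) = 1.016639
δ_res = (-0.6 + 1000) × 1.016639 − 1000 = 1016.029 − 1000 = 16.03‰

16.0‰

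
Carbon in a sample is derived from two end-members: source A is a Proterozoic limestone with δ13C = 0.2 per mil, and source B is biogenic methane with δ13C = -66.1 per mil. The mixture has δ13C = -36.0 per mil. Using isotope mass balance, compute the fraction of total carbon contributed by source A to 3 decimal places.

δ_mix = f_A·δ_A + (1 − f_A)·δ_B  ⇒  f_A = (δ_mix − δ_B)/(δ_A − δ_B)
f_A = (-36.0 − (-66.1)) / (0.2 − (-66.1))
f_A = 30.1 / 66.3 = 0.4540

0.454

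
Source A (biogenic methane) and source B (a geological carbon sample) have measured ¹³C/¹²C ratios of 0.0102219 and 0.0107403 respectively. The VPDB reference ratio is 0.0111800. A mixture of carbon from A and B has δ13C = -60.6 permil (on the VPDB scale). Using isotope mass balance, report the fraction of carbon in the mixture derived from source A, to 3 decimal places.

δ_A = (0.0102219/0.0111800 − 1)×1000 = (0.914302 − 1)×1000 = -85.698 permil
δ_B = (0.0107403/0.0111800 − 1)×1000 = (0.960671 − 1)×1000 = -39.329 permil
f_A = (δ_mix − δ_B)/(δ_A − δ_B) = (-60.6 − (-39.329))/(-85.698 − (-39.329))
f_A = -21.271 / -46.369 = 0.4587

0.459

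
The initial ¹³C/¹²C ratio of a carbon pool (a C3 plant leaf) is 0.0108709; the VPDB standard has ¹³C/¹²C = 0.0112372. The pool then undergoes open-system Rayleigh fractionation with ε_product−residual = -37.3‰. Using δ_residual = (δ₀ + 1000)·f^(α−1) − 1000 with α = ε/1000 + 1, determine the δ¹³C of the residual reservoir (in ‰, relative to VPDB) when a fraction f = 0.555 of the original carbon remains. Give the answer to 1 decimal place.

δ₀ = (0.0108709/0.0112372 − 1)×1000 = (0.967403 − 1)×1000 = -32.597‰
α − 1 = ε/1000 = -0.0373
f^(α−1) = 0.555^(-0.0373) = 1.022205
δ_res = (-32.597 + 1000) × 1.022205 − 1000 = 988.884 − 1000 = -11.12‰

-11.1‰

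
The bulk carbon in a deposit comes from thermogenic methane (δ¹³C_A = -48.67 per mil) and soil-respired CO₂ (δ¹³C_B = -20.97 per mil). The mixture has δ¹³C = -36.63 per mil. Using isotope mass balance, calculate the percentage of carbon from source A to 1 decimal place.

δ_mix = f_A·δ_A + (1 − f_A)·δ_B  ⇒  f_A = (δ_mix − δ_B)/(δ_A − δ_B)
f_A = (-36.63 − (-20.97)) / (-48.67 − (-20.97))
f_A = -15.66 / -27.70 = 0.5653

56.5%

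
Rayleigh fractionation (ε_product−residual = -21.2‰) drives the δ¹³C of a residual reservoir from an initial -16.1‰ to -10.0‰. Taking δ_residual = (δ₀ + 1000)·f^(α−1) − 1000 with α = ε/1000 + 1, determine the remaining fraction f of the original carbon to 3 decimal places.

0.747

α − 1 = ε/1000 = -0.0212
(δ_res + 1000)/(δ₀ + 1000) = (-10.0 + 1000)/(-16.1 + 1000) = 990.0/983.9 = 1.006200
f = 1.006200^(1/-0.0212) = exp(ln(1.006200)/-0.0212) = exp(0.00618/-0.0212)
f = exp(-0.2915) = 0.7471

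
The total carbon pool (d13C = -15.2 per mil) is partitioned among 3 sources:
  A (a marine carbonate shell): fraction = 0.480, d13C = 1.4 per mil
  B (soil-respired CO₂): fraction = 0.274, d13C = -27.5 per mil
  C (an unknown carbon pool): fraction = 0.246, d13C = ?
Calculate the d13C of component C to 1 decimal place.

-33.9 per mil

Isotope mass balance: δ_bulk = Σ fᵢ·δᵢ.
-15.2 = 0.480×(1.4) + 0.274×(-27.5) + 0.246×δ_C
0.246·δ_C = -15.2 − (-6.863) = -8.337
δ_C = -8.337 / 0.246 = -33.89 per mil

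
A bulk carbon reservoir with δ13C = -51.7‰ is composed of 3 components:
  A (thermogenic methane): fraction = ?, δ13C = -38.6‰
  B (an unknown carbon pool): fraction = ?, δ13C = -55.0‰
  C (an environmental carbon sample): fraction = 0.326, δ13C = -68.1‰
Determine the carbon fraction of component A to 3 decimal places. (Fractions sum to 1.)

Let f_A and f_B be the unknown fractions; fractions sum to 1 so f_A + f_B = 0.674.
Mass balance: Σ fᵢ·δᵢ = δ_bulk ⇒ f_A·(-38.6) + f_B·(-55.0) = -51.7 − (-22.201) = -29.499
Substitute f_B = 0.674 − f_A:
f_A·(-38.6 − -55.0) = -29.499 − 0.674×(-55.0) = 7.571
f_A = 7.571 / 16.4 = 0.4616

0.462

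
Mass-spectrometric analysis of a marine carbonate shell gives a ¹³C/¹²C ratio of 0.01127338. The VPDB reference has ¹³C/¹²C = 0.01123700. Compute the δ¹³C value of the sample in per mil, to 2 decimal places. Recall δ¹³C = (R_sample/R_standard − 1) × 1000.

3.24 per mil

δ¹³C = (R_sample / R_standard − 1) × 1000
R_sample / R_standard = 0.01127338 / 0.01123700 = 1.003238
δ¹³C = (1.003238 − 1) × 1000 = 3.238 per mil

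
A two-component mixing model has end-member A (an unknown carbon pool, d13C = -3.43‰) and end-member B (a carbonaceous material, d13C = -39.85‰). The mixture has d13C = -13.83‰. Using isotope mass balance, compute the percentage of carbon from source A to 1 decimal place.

71.4%

δ_mix = f_A·δ_A + (1 − f_A)·δ_B  ⇒  f_A = (δ_mix − δ_B)/(δ_A − δ_B)
f_A = (-13.83 − (-39.85)) / (-3.43 − (-39.85))
f_A = 26.02 / 36.42 = 0.7144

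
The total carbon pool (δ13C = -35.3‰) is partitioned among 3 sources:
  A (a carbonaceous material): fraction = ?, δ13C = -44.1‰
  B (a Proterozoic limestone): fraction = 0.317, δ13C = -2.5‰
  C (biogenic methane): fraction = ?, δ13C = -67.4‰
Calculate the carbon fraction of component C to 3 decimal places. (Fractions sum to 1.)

0.188

Let f_C and f_A be the unknown fractions; fractions sum to 1 so f_C + f_A = 0.683.
Mass balance: Σ fᵢ·δᵢ = δ_bulk ⇒ f_C·(-67.4) + f_A·(-44.1) = -35.3 − (-0.792) = -34.508
Substitute f_A = 0.683 − f_C:
f_C·(-67.4 − -44.1) = -34.508 − 0.683×(-44.1) = -4.387
f_C = -4.387 / -23.3 = 0.1883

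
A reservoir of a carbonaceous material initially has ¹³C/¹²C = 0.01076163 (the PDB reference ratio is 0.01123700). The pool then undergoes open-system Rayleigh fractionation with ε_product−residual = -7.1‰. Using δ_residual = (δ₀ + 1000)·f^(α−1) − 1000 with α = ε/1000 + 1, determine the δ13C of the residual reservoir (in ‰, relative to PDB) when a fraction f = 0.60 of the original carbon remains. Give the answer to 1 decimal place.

-38.8‰

δ₀ = (0.01076163/0.01123700 − 1)×1000 = (0.957696 − 1)×1000 = -42.304‰
α − 1 = ε/1000 = -0.0071
f^(α−1) = 0.60^(-0.0071) = 1.003633
δ_res = (-42.304 + 1000) × 1.003633 − 1000 = 961.176 − 1000 = -38.82‰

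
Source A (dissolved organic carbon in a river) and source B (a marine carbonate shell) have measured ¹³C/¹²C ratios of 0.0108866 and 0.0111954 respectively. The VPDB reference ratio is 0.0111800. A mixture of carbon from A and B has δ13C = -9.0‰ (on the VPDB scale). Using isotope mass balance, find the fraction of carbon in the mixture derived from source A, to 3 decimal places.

δ_A = (0.0108866/0.0111800 − 1)×1000 = (0.973757 − 1)×1000 = -26.243‰
δ_B = (0.0111954/0.0111800 − 1)×1000 = (1.001377 − 1)×1000 = 1.377‰
f_A = (δ_mix − δ_B)/(δ_A − δ_B) = (-9.0 − (1.377))/(-26.243 − (1.377))
f_A = -10.377 / -27.621 = 0.3757

0.376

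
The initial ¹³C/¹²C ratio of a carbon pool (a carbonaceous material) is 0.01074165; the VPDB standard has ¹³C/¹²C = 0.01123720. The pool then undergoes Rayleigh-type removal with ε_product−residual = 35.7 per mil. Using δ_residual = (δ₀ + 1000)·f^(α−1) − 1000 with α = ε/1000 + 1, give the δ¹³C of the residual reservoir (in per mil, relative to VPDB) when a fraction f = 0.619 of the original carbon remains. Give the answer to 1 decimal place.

-60.3 per mil

δ₀ = (0.01074165/0.01123720 − 1)×1000 = (0.955901 − 1)×1000 = -44.099 per mil
α − 1 = ε/1000 = 0.0357
f^(α−1) = 0.619^(0.0357) = 0.983022
δ_res = (-44.099 + 1000) × 0.983022 − 1000 = 939.672 − 1000 = -60.33 per mil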